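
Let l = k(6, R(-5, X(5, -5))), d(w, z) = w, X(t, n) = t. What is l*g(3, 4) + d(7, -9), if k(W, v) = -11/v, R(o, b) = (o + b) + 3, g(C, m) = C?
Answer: -4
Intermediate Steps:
R(o, b) = 3 + b + o (R(o, b) = (b + o) + 3 = 3 + b + o)
l = -11/3 (l = -11/(3 + 5 - 5) = -11/3 ≈ -3.6667)
l*g(3, 4) + d(7, -9) = -11/3*3 + 7 = -11 + 7 = -4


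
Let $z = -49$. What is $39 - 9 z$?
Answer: $480$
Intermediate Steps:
$39 - 9 z = 39 - -441 = 39 + 441 = 480$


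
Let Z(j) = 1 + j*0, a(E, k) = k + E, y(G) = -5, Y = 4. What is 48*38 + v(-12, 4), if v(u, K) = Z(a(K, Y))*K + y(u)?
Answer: 1823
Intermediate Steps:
a(E, k) = E + k
Z(j) = 1 (Z(j) = 1 + 0 = 1)
v(u, K) = -5 + K (v(u, K) = 1*K - 5 = K - 5 = -5 + K)
48*38 + v(-12, 4) = 48*38 + (-5 + 4) = 1824 - 1 = 1823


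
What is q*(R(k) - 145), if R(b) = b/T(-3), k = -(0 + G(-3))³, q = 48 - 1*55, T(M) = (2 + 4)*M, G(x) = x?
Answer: 2051/2 ≈ 1025.5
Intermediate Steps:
T(M) = 6*M
q = -7 (q = 48 - 55 = -7)
k = 27 (k = -(0 - 3)³ = -1*(-3)³ = -1*(-27) = 27)
R(b) = -b/18 (R(b) = b/((6*(-3))) = b/(-18) = b*(-1/18) = -b/18)
q*(R(k) - 145) = -7*(-1/18*27 - 145) = -7*(-3/2 - 145) = -7*(-293/2) = 2051/2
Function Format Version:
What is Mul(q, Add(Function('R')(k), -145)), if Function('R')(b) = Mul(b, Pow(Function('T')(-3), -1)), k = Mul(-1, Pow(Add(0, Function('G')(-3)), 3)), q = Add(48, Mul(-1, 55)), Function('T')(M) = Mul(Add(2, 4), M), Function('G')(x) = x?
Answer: Rational(2051, 2) ≈ 1025.5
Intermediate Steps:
Function('T')(M) = Mul(6, M)
q = -7 (q = Add(48, -55) = -7)
k = 27 (k = Mul(-1, Pow(Add(0, -3), 3)) = Mul(-1, Pow(-3, 3)) = Mul(-1, -27) = 27)
Function('R')(b) = Mul(Rational(-1, 18), b) (Function('R')(b) = Mul(b, Pow(Mul(6, -3), -1)) = Mul(b, Pow(-18, -1)) = Mul(b, Rational(-1, 18)) = Mul(Rational(-1, 18), b))
Mul(q, Add(Function('R')(k), -145)) = Mul(-7, Add(Mul(Rational(-1, 18), 27), -145)) = Mul(-7, Add(Rational(-3, 2), -145)) = Mul(-7, Rational(-293, 2)) = Rational(2051, 2)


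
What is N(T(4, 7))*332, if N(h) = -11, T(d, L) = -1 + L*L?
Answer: -3652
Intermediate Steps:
T(d, L) = -1 + L**2
N(T(4, 7))*332 = -11*332 = -3652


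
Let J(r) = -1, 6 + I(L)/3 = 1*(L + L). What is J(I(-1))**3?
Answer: -1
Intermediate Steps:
I(L) = -18 + 6*L (I(L) = -18 + 3*(1*(L + L)) = -18 + 3*(1*(2*L)) = -18 + 3*(2*L) = -18 + 6*L)
J(I(-1))**3 = (-1)**3 = -1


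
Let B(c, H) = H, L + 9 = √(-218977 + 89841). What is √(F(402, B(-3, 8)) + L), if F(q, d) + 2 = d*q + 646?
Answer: √(3851 + 4*I*√8071) ≈ 62.124 + 2.8923*I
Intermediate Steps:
L = -9 + 4*I*√8071 (L = -9 + √(-218977 + 89841) = -9 + √(-129136) = -9 + 4*I*√8071 ≈ -9.0 + 359.35*I)
F(q, d) = 644 + d*q (F(q, d) = -2 + (d*q + 646) = -2 + (646 + d*q) = 644 + d*q)
√(F(402, B(-3, 8)) + L) = √((644 + 8*402) + (-9 + 4*I*√8071)) = √((644 + 3216) + (-9 + 4*I*√8071)) = √(3860 + (-9 + 4*I*√8071)) = √(3851 + 4*I*√8071)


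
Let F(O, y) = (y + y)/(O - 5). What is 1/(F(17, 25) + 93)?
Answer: 6/583 ≈ 0.010292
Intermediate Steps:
F(O, y) = 2*y/(-5 + O) (F(O, y) = (2*y)/(-5 + O) = 2*y/(-5 + O))
1/(F(17, 25) + 93) = 1/(2*25/(-5 + 17) + 93) = 1/(2*25/12 + 93) = 1/(2*25*(1/12) + 93) = 1/(25/6 + 93) = 1/(583/6) = 6/583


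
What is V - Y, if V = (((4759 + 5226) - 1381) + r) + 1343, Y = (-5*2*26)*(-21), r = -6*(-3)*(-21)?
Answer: 4109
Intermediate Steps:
r = -378 (r = 18*(-21) = -378)
Y = 5460 (Y = -10*26*(-21) = -260*(-21) = 5460)
V = 9569 (V = (((4759 + 5226) - 1381) - 378) + 1343 = ((9985 - 1381) - 378) + 1343 = (8604 - 378) + 1343 = 8226 + 1343 = 9569)
V - Y = 9569 - 1*5460 = 9569 - 5460 = 4109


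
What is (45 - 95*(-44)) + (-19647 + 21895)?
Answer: 6473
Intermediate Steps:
(45 - 95*(-44)) + (-19647 + 21895) = (45 + 4180) + 2248 = 4225 + 2248 = 6473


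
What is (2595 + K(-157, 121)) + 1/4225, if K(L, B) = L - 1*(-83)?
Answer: 10651226/4225 ≈ 2521.0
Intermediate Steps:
K(L, B) = 83 + L (K(L, B) = L + 83 = 83 + L)
(2595 + K(-157, 121)) + 1/4225 = (2595 + (83 - 157)) + 1/4225 = (2595 - 74) + 1/4225 = 2521 + 1/4225 = 10651226/4225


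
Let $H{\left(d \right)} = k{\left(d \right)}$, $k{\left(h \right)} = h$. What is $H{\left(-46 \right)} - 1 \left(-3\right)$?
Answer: $-43$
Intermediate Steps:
$H{\left(d \right)} = d$
$H{\left(-46 \right)} - 1 \left(-3\right) = -46 - 1 \left(-3\right) = -46 - -3 = -46 + 3 = -43$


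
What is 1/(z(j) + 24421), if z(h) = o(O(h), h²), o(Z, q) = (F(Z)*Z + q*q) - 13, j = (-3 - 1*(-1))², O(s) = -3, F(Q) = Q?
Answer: 1/24673 ≈ 4.0530e-5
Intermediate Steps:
j = 4 (j = (-3 + 1)² = (-2)² = 4)
o(Z, q) = -13 + Z² + q² (o(Z, q) = (Z*Z + q*q) - 13 = (Z² + q²) - 13 = -13 + Z² + q²)
z(h) = -4 + h⁴ (z(h) = -13 + (-3)² + (h²)² = -13 + 9 + h⁴ = -4 + h⁴)
1/(z(j) + 24421) = 1/((-4 + 4⁴) + 24421) = 1/((-4 + 256) + 24421) = 1/(252 + 24421) = 1/24673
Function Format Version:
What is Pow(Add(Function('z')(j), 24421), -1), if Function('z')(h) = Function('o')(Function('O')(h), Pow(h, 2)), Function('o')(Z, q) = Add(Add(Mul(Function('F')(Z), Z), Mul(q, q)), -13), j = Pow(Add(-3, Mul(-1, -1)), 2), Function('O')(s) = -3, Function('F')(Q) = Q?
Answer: Rational(1, 24673) ≈ 4.0530e-5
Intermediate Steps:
j = 4 (j = Pow(Add(-3, 1), 2) = Pow(-2, 2) = 4)
Function('o')(Z, q) = Add(-13, Pow(Z, 2), Pow(q, 2)) (Function('o')(Z, q) = Add(Add(Mul(Z, Z), Mul(q, q)), -13) = Add(Add(Pow(Z, 2), Pow(q, 2)), -13) = Add(-13, Pow(Z, 2), Pow(q, 2)))
Function('z')(h) = Add(-4, Pow(h, 4)) (Function('z')(h) = Add(-13, Pow(-3, 2), Pow(Pow(h, 2), 2)) = Add(-13, 9, Pow(h, 4)) = Add(-4, Pow(h, 4)))
Pow(Add(Function('z')(j), 24421), -1) = Pow(Add(Add(-4, Pow(4, 4)), 24421), -1) = Pow(Add(Add(-4, 256), 24421), -1) = Pow(Add(252, 24421), -1) = Pow(24673, -1) = Rational(1, 24673)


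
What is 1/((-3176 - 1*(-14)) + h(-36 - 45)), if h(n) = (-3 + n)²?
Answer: 1/3894 ≈ 0.00025681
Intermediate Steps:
1/((-3176 - 1*(-14)) + h(-36 - 45)) = 1/((-3176 - 1*(-14)) + (-3 + (-36 - 45))²) = 1/((-3176 + 14) + (-3 - 81)²) = 1/(-3162 + (-84)²) = 1/(-3162 + 7056) = 1/3894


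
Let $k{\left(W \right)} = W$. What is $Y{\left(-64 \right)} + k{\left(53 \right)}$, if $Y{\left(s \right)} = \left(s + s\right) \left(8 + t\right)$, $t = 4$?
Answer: $-1483$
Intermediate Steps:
$Y{\left(s \right)} = 24 s$ ($Y{\left(s \right)} = \left(s + s\right) \left(8 + 4\right) = 2 s 12 = 24 s$)
$Y{\left(-64 \right)} + k{\left(53 \right)} = 24 \left(-64\right) + 53 = -1536 + 53 = -1483$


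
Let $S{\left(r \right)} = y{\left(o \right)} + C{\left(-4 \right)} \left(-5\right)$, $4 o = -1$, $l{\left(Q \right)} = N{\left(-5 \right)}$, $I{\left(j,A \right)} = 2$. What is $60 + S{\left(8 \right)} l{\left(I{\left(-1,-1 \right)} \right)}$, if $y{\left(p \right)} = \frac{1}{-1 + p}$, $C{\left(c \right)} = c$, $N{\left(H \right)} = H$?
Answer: $-36$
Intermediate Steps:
$l{\left(Q \right)} = -5$
$o = - \frac{1}{4}$ ($o = \frac{1}{4} \left(-1\right) = - \frac{1}{4} \approx -0.25$)
$S{\left(r \right)} = \frac{96}{5}$ ($S{\left(r \right)} = \frac{1}{-1 - \frac{1}{4}} - -20 = \frac{1}{- \frac{5}{4}} + 20 = - \frac{4}{5} + 20 = \frac{96}{5}$)
$60 + S{\left(8 \right)} l{\left(I{\left(-1,-1 \right)} \right)} = 60 + \frac{96}{5} \left(-5\right) = 60 - 96 = -36$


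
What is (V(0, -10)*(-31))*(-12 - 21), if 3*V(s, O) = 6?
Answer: 2046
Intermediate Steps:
V(s, O) = 2 (V(s, O) = (1/3)*6 = 2)
(V(0, -10)*(-31))*(-12 - 21) = (2*(-31))*(-12 - 21) = -62*(-33) = 2046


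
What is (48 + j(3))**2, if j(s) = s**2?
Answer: 3249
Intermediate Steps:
(48 + j(3))**2 = (48 + 3**2)**2 = (48 + 9)**2 = 57**2 = 3249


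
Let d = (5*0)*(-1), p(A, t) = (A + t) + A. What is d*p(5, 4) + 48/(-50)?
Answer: -24/25 ≈ -0.96000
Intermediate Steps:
p(A, t) = t + 2*A
d = 0 (d = 0*(-1) = 0)
d*p(5, 4) + 48/(-50) = 0*(4 + 2*5) + 48/(-50) = 0*(4 + 10) + 48*(-1/50) = 0*14 - 24/25 = 0 - 24/25 = -24/25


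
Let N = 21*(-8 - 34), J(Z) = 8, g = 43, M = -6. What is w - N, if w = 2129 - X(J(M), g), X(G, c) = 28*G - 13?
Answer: 2800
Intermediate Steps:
X(G, c) = -13 + 28*G
N = -882 (N = 21*(-42) = -882)
w = 1918 (w = 2129 - (-13 + 28*8) = 2129 - (-13 + 224) = 2129 - 1*211 = 2129 - 211 = 1918)
w - N = 1918 - 1*(-882) = 1918 + 882 = 2800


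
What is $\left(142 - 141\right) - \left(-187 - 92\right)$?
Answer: $280$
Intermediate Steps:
$\left(142 - 141\right) - \left(-187 - 92\right) = 1 - \left(-187 - 92\right) = 1 - -279 = 1 + 279 = 280$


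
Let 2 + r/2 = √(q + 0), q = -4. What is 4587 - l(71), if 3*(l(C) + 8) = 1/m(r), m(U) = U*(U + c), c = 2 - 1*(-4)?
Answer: 367601/80 - I/240 ≈ 4595.0 - 0.0041667*I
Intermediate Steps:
c = 6 (c = 2 + 4 = 6)
r = -4 + 4*I (r = -4 + 2*√(-4 + 0) = -4 + 2*√(-4) = -4 + 2*(2*I) = -4 + 4*I ≈ -4.0 + 4.0*I)
m(U) = U*(6 + U) (m(U) = U*(U + 6) = U*(6 + U))
l(C) = -8 + (-4 - 4*I)*(2 - 4*I)/1920 (l(C) = -8 + 1/(3*(((-4 + 4*I)*(6 + (-4 + 4*I))))) = -8 + 1/(3*(((-4 + 4*I)*(2 + 4*I)))) = -8 + ((-4 - 4*I)*(2 - 4*I)/640)/3 = -8 + (-4 - 4*I)*(2 - 4*I)/1920)
4587 - l(71) = 4587 - (-641/80 + I/240) = 4587 + (641/80 - I/240) = 367601/80 - I/240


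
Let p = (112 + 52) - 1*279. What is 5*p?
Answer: -575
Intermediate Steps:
p = -115 (p = 164 - 279 = -115)
5*p = 5*(-115) = -575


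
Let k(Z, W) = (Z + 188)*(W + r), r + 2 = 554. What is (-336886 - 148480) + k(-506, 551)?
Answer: -836120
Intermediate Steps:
r = 552 (r = -2 + 554 = 552)
k(Z, W) = (188 + Z)*(552 + W) (k(Z, W) = (Z + 188)*(W + 552) = (188 + Z)*(552 + W))
(-336886 - 148480) + k(-506, 551) = (-336886 - 148480) + (103776 + 188*551 + 552*(-506) + 551*(-506)) = -485366 + (103776 + 103588 - 279312 - 278806) = -485366 - 350754 = -836120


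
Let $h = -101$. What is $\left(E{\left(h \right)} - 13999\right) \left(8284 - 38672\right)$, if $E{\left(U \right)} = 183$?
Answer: $419840608$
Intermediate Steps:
$\left(E{\left(h \right)} - 13999\right) \left(8284 - 38672\right) = \left(183 - 13999\right) \left(8284 - 38672\right) = \left(-13816\right) \left(-30388\right) = 419840608$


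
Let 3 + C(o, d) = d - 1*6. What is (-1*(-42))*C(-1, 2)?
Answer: -294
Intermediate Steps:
C(o, d) = -9 + d (C(o, d) = -3 + (d - 1*6) = -3 + (d - 6) = -3 + (-6 + d) = -9 + d)
(-1*(-42))*C(-1, 2) = (-1*(-42))*(-9 + 2) = 42*(-7) = -294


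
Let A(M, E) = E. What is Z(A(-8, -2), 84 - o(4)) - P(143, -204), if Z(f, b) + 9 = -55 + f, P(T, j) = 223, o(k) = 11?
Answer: -289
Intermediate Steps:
Z(f, b) = -64 + f (Z(f, b) = -9 + (-55 + f) = -64 + f)
Z(A(-8, -2), 84 - o(4)) - P(143, -204) = (-64 - 2) - 1*223 = -66 - 223 = -289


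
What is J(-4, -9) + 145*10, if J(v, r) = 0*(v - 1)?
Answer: 1450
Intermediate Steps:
J(v, r) = 0 (J(v, r) = 0*(-1 + v) = 0)
J(-4, -9) + 145*10 = 0 + 145*10 = 0 + 1450 = 1450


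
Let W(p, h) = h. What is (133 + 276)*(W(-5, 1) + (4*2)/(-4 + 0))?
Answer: -409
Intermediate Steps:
(133 + 276)*(W(-5, 1) + (4*2)/(-4 + 0)) = (133 + 276)*(1 + (4*2)/(-4 + 0)) = 409*(1 + 8/(-4)) = 409*(1 - 1/4*8) = 409*(1 - 2) = 409*(-1) = -409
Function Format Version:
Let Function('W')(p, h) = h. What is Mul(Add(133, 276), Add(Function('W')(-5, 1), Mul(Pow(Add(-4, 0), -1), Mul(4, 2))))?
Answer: -409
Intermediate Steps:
Mul(Add(133, 276), Add(Function('W')(-5, 1), Mul(Pow(Add(-4, 0), -1), Mul(4, 2)))) = Mul(Add(133, 276), Add(1, Mul(Pow(Add(-4, 0), -1), Mul(4, 2)))) = Mul(409, Add(1, Mul(Pow(-4, -1), 8))) = Mul(409, Add(1, Mul(Rational(-1, 4), 8))) = Mul(409, Add(1, -2)) = Mul(409, -1) = -409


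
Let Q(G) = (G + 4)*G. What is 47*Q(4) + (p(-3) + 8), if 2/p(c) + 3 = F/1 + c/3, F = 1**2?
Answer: 4534/3 ≈ 1511.3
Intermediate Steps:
F = 1
Q(G) = G*(4 + G) (Q(G) = (4 + G)*G = G*(4 + G))
p(c) = 2/(-2 + c/3) (p(c) = 2/(-3 + (1/1 + c/3)) = 2/(-3 + (1*1 + c*(1/3))) = 2/(-3 + (1 + c/3)) = 2/(-2 + c/3))
47*Q(4) + (p(-3) + 8) = 47*(4*(4 + 4)) + (6/(-6 - 3) + 8) = 47*(4*8) + (6/(-9) + 8) = 47*32 + (6*(-1/9) + 8) = 1504 + (-2/3 + 8) = 1504 + 22/3 = 4534/3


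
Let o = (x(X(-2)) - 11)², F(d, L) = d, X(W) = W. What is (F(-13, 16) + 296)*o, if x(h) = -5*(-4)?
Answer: 22923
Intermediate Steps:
x(h) = 20
o = 81 (o = (20 - 11)² = 9² = 81)
(F(-13, 16) + 296)*o = (-13 + 296)*81 = 283*81 = 22923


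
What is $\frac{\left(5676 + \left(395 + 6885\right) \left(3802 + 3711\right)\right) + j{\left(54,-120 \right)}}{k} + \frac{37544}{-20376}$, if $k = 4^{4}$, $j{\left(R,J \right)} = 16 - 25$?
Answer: $\frac{139320480521}{652032} \approx 2.1367 \cdot 10^{5}$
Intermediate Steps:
$j{\left(R,J \right)} = -9$ ($j{\left(R,J \right)} = 16 - 25 = -9$)
$k = 256$
$\frac{\left(5676 + \left(395 + 6885\right) \left(3802 + 3711\right)\right) + j{\left(54,-120 \right)}}{k} + \frac{37544}{-20376} = \frac{\left(5676 + \left(395 + 6885\right) \left(3802 + 3711\right)\right) - 9}{256} + \frac{37544}{-20376} = \left(\left(5676 + 7280 \cdot 7513\right) - 9\right) \frac{1}{256} + 37544 \left(- \frac{1}{20376}\right) = \left(\left(5676 + 54694640\right) - 9\right) \frac{1}{256} - \frac{4693}{2547} = \left(54700316 - 9\right) \frac{1}{256} - \frac{4693}{2547} = 54700307 \cdot \frac{1}{256} - \frac{4693}{2547} = \frac{54700307}{256} - \frac{4693}{2547} = \frac{139320480521}{652032}$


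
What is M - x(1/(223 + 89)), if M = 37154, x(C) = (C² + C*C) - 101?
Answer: 1813275359/48672 ≈ 37255.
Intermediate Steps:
x(C) = -101 + 2*C² (x(C) = (C² + C²) - 101 = 2*C² - 101 = -101 + 2*C²)
M - x(1/(223 + 89)) = 37154 - (-101 + 2*(1/(223 + 89))²) = 37154 - (-101 + 2*(1/312)²) = 37154 - (-101 + 2*(1/97344)) = 37154 - (-101 + 1/48672) = 37154 - 1*(-4915871/48672) = 37154 + 4915871/48672 = 1813275359/48672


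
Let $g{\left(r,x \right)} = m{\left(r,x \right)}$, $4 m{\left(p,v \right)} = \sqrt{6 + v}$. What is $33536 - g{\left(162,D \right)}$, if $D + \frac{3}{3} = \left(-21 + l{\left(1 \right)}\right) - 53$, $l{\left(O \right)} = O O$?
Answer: $33536 - \frac{i \sqrt{17}}{2} \approx 33536.0 - 2.0616 i$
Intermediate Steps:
$l{\left(O \right)} = O^{2}$
$m{\left(p,v \right)} = \frac{\sqrt{6 + v}}{4}$
$D = -74$ ($D = -1 - \left(74 - 1\right) = -1 + \left(\left(-21 + 1\right) - 53\right) = -1 - 73 = -74$)
$g{\left(r,x \right)} = \frac{\sqrt{6 + x}}{4}$
$33536 - g{\left(162,D \right)} = 33536 - \frac{\sqrt{6 - 74}}{4} = 33536 - \frac{\sqrt{-68}}{4} = 33536 - \frac{2 i \sqrt{17}}{4} = 33536 - \frac{i \sqrt{17}}{2}$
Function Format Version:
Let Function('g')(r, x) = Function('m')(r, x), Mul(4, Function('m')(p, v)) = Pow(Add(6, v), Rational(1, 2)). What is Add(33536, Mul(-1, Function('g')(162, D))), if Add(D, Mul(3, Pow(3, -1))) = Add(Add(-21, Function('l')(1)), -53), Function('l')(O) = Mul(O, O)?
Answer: Add(33536, Mul(Rational(-1, 2), I, Pow(17, Rational(1, 2)))) ≈ Add(33536., Mul(-2.0616, I))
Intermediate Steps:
Function('l')(O) = Pow(O, 2)
Function('m')(p, v) = Mul(Rational(1, 4), Pow(Add(6, v), Rational(1, 2)))
D = -74 (D = Add(-1, Add(Add(-21, Pow(1, 2)), -53)) = Add(-1, Add(Add(-21, 1), -53)) = Add(-1, Add(-20, -53)) = Add(-1, -73) = -74)
Function('g')(r, x) = Mul(Rational(1, 4), Pow(Add(6, x), Rational(1, 2)))
Add(33536, Mul(-1, Function('g')(162, D))) = Add(33536, Mul(-1, Mul(Rational(1, 4), Pow(Add(6, -74), Rational(1, 2))))) = Add(33536, Mul(-1, Mul(Rational(1, 4), Pow(-68, Rational(1, 2))))) = Add(33536, Mul(-1, Mul(Rational(1, 4), Mul(2, I, Pow(17, Rational(1, 2)))))) = Add(33536, Mul(-1, Mul(Rational(1, 2), I, Pow(17, Rational(1, 2))))) = Add(33536, Mul(Rational(-1, 2), I, Pow(17, Rational(1, 2))))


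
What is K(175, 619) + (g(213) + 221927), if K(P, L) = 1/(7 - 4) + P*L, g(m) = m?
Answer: 991396/3 ≈ 3.3047e+5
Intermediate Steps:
K(P, L) = 1/3 + L*P
K(175, 619) + (g(213) + 221927) = (1/3 + 619*175) + (213 + 221927) = (1/3 + 108325) + 222140 = 324976/3 + 222140 = 991396/3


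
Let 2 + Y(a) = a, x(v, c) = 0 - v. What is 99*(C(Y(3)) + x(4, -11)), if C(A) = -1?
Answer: -495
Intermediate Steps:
x(v, c) = -v
Y(a) = -2 + a
99*(C(Y(3)) + x(4, -11)) = 99*(-1 - 1*4) = 99*(-1 - 4) = 99*(-5) = -495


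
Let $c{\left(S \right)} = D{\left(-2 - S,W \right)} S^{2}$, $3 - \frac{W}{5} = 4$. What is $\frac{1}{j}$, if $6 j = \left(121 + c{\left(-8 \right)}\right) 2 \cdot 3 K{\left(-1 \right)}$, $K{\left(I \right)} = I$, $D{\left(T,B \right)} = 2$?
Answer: $- \frac{1}{249} \approx -0.0040161$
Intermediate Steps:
$W = -5$ ($W = 15 - 20 = -5$)
$c{\left(S \right)} = 2 S^{2}$
$j = -249$ ($j = \frac{\left(121 + 2 \left(-8\right)^{2}\right) 2 \cdot 3 \left(-1\right)}{6} = \frac{\left(121 + 2 \cdot 64\right) 6 \left(-1\right)}{6} = \frac{\left(121 + 128\right) \left(-6\right)}{6} = \frac{249 \left(-6\right)}{6} = \frac{1}{6} \left(-1494\right) = -249$)
$\frac{1}{j} = \frac{1}{-249} = - \frac{1}{249}$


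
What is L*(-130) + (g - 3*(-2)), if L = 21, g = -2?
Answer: -2726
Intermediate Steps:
L*(-130) + (g - 3*(-2)) = 21*(-130) + (-2 - 3*(-2)) = -2730 + (-2 + 6) = -2730 + 4 = -2726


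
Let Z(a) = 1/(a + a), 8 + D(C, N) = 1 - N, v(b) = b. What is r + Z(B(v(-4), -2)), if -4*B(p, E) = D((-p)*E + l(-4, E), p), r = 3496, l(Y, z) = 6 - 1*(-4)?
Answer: 10490/3 ≈ 3496.7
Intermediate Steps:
l(Y, z) = 10 (l(Y, z) = 6 + 4 = 10)
D(C, N) = -7 - N (D(C, N) = -8 + (1 - N) = -7 - N)
B(p, E) = 7/4 + p/4 (B(p, E) = -(-7 - p)/4 = 7/4 + p/4)
Z(a) = 1/(2*a)
r + Z(B(v(-4), -2)) = 3496 + 1/(2*(7/4 + (¼)*(-4))) = 3496 + 1/(2*(7/4 - 1)) = 3496 + 1/(2*(¾)) = 3496 + (½)*(4/3) = 3496 + ⅔ = 10490/3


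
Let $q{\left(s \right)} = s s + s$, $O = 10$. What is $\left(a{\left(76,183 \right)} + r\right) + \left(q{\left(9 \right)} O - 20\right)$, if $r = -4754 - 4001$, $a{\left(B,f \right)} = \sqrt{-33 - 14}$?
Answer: $-7875 + i \sqrt{47} \approx -7875.0 + 6.8557 i$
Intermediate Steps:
$q{\left(s \right)} = s + s^{2}$ ($q{\left(s \right)} = s^{2} + s = s + s^{2}$)
$a{\left(B,f \right)} = i \sqrt{47}$ ($a{\left(B,f \right)} = \sqrt{-47} = i \sqrt{47}$)
$r = -8755$ ($r = -4754 - 4001 = -8755$)
$\left(a{\left(76,183 \right)} + r\right) + \left(q{\left(9 \right)} O - 20\right) = \left(i \sqrt{47} - 8755\right) - \left(20 - 9 \left(1 + 9\right) 10\right) = \left(-8755 + i \sqrt{47}\right) - \left(20 - 9 \cdot 10 \cdot 10\right) = \left(-8755 + i \sqrt{47}\right) + \left(90 \cdot 10 - 20\right) = \left(-8755 + i \sqrt{47}\right) + \left(900 - 20\right) = \left(-8755 + i \sqrt{47}\right) + 880 = -7875 + i \sqrt{47}$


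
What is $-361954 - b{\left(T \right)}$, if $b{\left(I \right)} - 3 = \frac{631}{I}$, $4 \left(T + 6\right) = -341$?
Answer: $- \frac{132111781}{365} \approx -3.6195 \cdot 10^{5}$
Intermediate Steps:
$T = - \frac{365}{4}$ ($T = -6 + \frac{1}{4} \left(-341\right) = -6 - \frac{341}{4} = - \frac{365}{4} \approx -91.25$)
$b{\left(I \right)} = 3 + \frac{631}{I}$
$-361954 - b{\left(T \right)} = -361954 - \left(3 + \frac{631}{- \frac{365}{4}}\right) = -361954 - \left(3 + 631 \left(- \frac{4}{365}\right)\right) = -361954 - \left(3 - \frac{2524}{365}\right) = -361954 - - \frac{1429}{365} = -361954 + \frac{1429}{365} = - \frac{132111781}{365}$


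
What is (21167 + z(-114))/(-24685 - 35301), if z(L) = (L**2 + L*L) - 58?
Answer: -47101/59986 ≈ -0.78520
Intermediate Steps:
z(L) = -58 + 2*L**2 (z(L) = (L**2 + L**2) - 58 = 2*L**2 - 58 = -58 + 2*L**2)
(21167 + z(-114))/(-24685 - 35301) = (21167 + (-58 + 2*(-114)**2))/(-24685 - 35301) = (21167 + (-58 + 2*12996))/(-59986) = (21167 + (-58 + 25992))*(-1/59986) = (21167 + 25934)*(-1/59986) = 47101*(-1/59986) = -47101/59986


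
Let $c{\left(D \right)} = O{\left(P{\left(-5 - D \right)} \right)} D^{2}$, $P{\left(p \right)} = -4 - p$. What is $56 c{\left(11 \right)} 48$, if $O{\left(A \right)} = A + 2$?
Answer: $4553472$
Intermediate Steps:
$O{\left(A \right)} = 2 + A$
$c{\left(D \right)} = D^{2} \left(3 + D\right)$ ($c{\left(D \right)} = \left(2 - \left(-1 - D\right)\right) D^{2} = \left(2 + \left(-4 + \left(5 + D\right)\right)\right) D^{2} = \left(2 + \left(1 + D\right)\right) D^{2} = \left(3 + D\right) D^{2} = D^{2} \left(3 + D\right)$)
$56 c{\left(11 \right)} 48 = 56 \cdot 11^{2} \left(3 + 11\right) 48 = 56 \cdot 121 \cdot 14 \cdot 48 = 56 \cdot 1694 \cdot 48 = 94864 \cdot 48 = 4553472$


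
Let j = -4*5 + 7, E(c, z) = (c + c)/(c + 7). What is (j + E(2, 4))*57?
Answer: -2147/3 ≈ -715.67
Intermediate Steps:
E(c, z) = 2*c/(7 + c) (E(c, z) = (2*c)/(7 + c) = 2*c/(7 + c))
j = -13 (j = -20 + 7 = -13)
(j + E(2, 4))*57 = (-13 + 2*2/(7 + 2))*57 = (-13 + 2*2/9)*57 = (-13 + 2*2*(1/9))*57 = (-13 + 4/9)*57 = -113/9*57 = -2147/3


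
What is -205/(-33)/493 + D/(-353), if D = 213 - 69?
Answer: -2270371/5742957 ≈ -0.39533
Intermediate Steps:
D = 144
-205/(-33)/493 + D/(-353) = -205/(-33)/493 + 144/(-353) = -205*(-1/33)*(1/493) + 144*(-1/353) = (205/33)*(1/493) - 144/353 = 205/16269 - 144/353 = -2270371/5742957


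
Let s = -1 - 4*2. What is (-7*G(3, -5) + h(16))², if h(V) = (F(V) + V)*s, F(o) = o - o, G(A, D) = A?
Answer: 27225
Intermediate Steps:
s = -9 (s = -1 - 8 = -9)
F(o) = 0
h(V) = -9*V (h(V) = (0 + V)*(-9) = V*(-9) = -9*V)
(-7*G(3, -5) + h(16))² = (-7*3 - 9*16)² = (-21 - 144)² = (-165)² = 27225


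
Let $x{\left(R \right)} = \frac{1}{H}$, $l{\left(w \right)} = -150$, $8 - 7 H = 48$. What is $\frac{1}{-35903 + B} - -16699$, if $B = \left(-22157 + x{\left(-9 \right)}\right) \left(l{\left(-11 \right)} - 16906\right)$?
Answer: $\frac{31550829577936}{1889384369} \approx 16699.0$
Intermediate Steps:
$H = - \frac{40}{7}$ ($H = \frac{8}{7} - \frac{48}{7} = - \frac{40}{7} \approx -5.7143$)
$x{\left(R \right)} = - \frac{7}{40}$ ($x{\left(R \right)} = \frac{1}{- \frac{40}{7}} = - \frac{7}{40}$)
$B = \frac{1889563884}{5}$ ($B = \left(-22157 - \frac{7}{40}\right) \left(-150 - 16906\right) = \left(- \frac{886287}{40}\right) \left(-17056\right) = \frac{1889563884}{5} \approx 3.7791 \cdot 10^{8}$)
$\frac{1}{-35903 + B} - -16699 = \frac{1}{-35903 + \frac{1889563884}{5}} - -16699 = \frac{1}{\frac{1889384369}{5}} + 16699 = \frac{5}{1889384369} + 16699 = \frac{31550829577936}{1889384369}$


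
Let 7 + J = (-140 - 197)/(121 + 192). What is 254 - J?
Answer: 82030/313 ≈ 262.08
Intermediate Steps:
J = -2528/313 (J = -7 + (-140 - 197)/(121 + 192) = -7 - 337/313 = -2528/313 ≈ -8.0767)
254 - J = 254 - 1*(-2528/313) = 254 + 2528/313 = 82030/313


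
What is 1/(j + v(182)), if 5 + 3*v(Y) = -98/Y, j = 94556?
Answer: 13/1229204 ≈ 1.0576e-5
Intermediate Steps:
v(Y) = -5/3 - 98/(3*Y) (v(Y) = -5/3 + (-98/Y)/3 = -5/3 - 98/(3*Y))
1/(j + v(182)) = 1/(94556 + (⅓)*(-98 - 5*182)/182) = 1/(94556 + (⅓)*(1/182)*(-98 - 910)) = 1/(94556 + (⅓)*(1/182)*(-1008)) = 1/(94556 - 24/13) = 1/(1229204/13) = 13/1229204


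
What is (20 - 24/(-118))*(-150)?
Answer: -178800/59 ≈ -3030.5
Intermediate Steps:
(20 - 24/(-118))*(-150) = (20 - 24*(-1/118))*(-150) = (20 + 12/59)*(-150) = (1192/59)*(-150) = -178800/59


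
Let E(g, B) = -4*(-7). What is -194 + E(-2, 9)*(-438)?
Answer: -12458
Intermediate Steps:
E(g, B) = 28
-194 + E(-2, 9)*(-438) = -194 + 28*(-438) = -194 - 12264 = -12458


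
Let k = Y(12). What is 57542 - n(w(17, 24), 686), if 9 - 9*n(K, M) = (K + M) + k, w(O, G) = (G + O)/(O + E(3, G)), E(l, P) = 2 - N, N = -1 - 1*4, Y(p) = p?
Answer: 12445649/216 ≈ 57619.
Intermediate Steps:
N = -5 (N = -1 - 4 = -5)
E(l, P) = 7 (E(l, P) = 2 - 1*(-5) = 2 + 5 = 7)
w(O, G) = (G + O)/(7 + O) (w(O, G) = (G + O)/(O + 7) = (G + O)/(7 + O))
k = 12
n(K, M) = -1/3 - K/9 - M/9 (n(K, M) = 1 - ((K + M) + 12)/9 = 1 - (12 + K + M)/9 = 1 + (-4/3 - K/9 - M/9) = -1/3 - K/9 - M/9)
57542 - n(w(17, 24), 686) = 57542 - (-1/3 - (24 + 17)/(9*(7 + 17)) - 1/9*686) = 57542 - (-1/3 - 41/(9*24) - 686/9) = 57542 - (-1/3 - 41/216 - 686/9) = 57542 - 1*(-16577/216) = 57542 + 16577/216 = 12445649/216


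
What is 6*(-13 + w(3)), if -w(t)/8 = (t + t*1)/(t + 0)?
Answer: -174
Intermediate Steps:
w(t) = -16 (w(t) = -8*(t + t*1)/(t + 0) = -8*(t + t)/t = -8*2*t/t = -8*2 = -16)
6*(-13 + w(3)) = 6*(-13 - 16) = 6*(-29) = -174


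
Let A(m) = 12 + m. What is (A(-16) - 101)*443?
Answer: -46515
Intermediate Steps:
(A(-16) - 101)*443 = ((12 - 16) - 101)*443 = (-4 - 101)*443 = -105*443 = -46515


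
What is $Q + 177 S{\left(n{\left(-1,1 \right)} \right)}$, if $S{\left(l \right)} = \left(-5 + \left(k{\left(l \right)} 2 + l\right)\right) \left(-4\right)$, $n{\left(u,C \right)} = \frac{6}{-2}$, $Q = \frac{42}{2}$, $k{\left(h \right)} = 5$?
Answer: $-1395$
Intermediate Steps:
$Q = 21$ ($Q = 42 \cdot \frac{1}{2} = 21$)
$n{\left(u,C \right)} = -3$ ($n{\left(u,C \right)} = 6 \left(- \frac{1}{2}\right) = -3$)
$S{\left(l \right)} = -20 - 4 l$ ($S{\left(l \right)} = \left(-5 + \left(5 \cdot 2 + l\right)\right) \left(-4\right) = \left(-5 + \left(10 + l\right)\right) \left(-4\right) = \left(5 + l\right) \left(-4\right) = -20 - 4 l$)
$Q + 177 S{\left(n{\left(-1,1 \right)} \right)} = 21 + 177 \left(-20 - -12\right) = 21 + 177 \left(-20 + 12\right) = 21 + 177 \left(-8\right) = 21 - 1416 = -1395$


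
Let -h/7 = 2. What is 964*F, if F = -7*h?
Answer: 94472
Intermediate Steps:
h = -14 (h = -7*2 = -14)
F = 98 (F = -7*(-14) = 98)
964*F = 964*98 = 94472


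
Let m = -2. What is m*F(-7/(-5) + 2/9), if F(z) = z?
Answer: -146/45 ≈ -3.2444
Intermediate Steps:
m*F(-7/(-5) + 2/9) = -2*(-7/(-5) + 2/9) = -2*(-7*(-⅕) + 2*(⅑)) = -2*(7/5 + 2/9) = -2*73/45 = -146/45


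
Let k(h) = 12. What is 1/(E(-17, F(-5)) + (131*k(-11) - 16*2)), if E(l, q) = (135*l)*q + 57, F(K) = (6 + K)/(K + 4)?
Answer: 1/3892 ≈ 0.00025694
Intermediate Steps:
F(K) = (6 + K)/(4 + K)
E(l, q) = 57 + 135*l*q (E(l, q) = 135*l*q + 57 = 57 + 135*l*q)
1/(E(-17, F(-5)) + (131*k(-11) - 16*2)) = 1/((57 + 135*(-17)*((6 - 5)/(4 - 5))) + (131*12 - 16*2)) = 1/((57 + 135*(-17)*(1/(-1))) + (1572 - 32)) = 1/((57 + 135*(-17)*(-1*1)) + 1540) = 1/((57 + 135*(-17)*(-1)) + 1540) = 1/((57 + 2295) + 1540) = 1/(2352 + 1540) = 1/3892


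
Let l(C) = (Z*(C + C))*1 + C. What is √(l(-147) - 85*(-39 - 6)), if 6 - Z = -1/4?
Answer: 3*√818/2 ≈ 42.901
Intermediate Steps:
Z = 25/4 (Z = 6 - (-1)/4 = 6 - 1*(-¼) = 6 + ¼ = 25/4 ≈ 6.2500)
l(C) = 27*C/2 (l(C) = (25*(C + C)/4)*1 + C = (25*(2*C)/4)*1 + C = (25*C/2)*1 + C = 25*C/2 + C = 27*C/2)
√(l(-147) - 85*(-39 - 6)) = √((27/2)*(-147) - 85*(-39 - 6)) = √(-3969/2 - 85*(-45)) = √(-3969/2 + 3825) = √(3681/2) = 3*√818/2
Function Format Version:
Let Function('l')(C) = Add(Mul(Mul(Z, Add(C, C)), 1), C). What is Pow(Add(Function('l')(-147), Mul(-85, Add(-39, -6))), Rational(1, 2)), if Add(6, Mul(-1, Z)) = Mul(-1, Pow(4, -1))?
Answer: Mul(Rational(3, 2), Pow(818, Rational(1, 2))) ≈ 42.901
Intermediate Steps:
Z = Rational(25, 4) (Z = Add(6, Mul(-1, Mul(-1, Pow(4, -1)))) = Add(6, Mul(-1, Mul(-1, Rational(1, 4)))) = Add(6, Mul(-1, Rational(-1, 4))) = Add(6, Rational(1, 4)) = Rational(25, 4) ≈ 6.2500)
Function('l')(C) = Mul(Rational(27, 2), C) (Function('l')(C) = Add(Mul(Mul(Rational(25, 4), Add(C, C)), 1), C) = Add(Mul(Mul(Rational(25, 4), Mul(2, C)), 1), C) = Add(Mul(Mul(Rational(25, 2), C), 1), C) = Add(Mul(Rational(25, 2), C), C) = Mul(Rational(27, 2), C))
Pow(Add(Function('l')(-147), Mul(-85, Add(-39, -6))), Rational(1, 2)) = Pow(Add(Mul(Rational(27, 2), -147), Mul(-85, Add(-39, -6))), Rational(1, 2)) = Pow(Add(Rational(-3969, 2), Mul(-85, -45)), Rational(1, 2)) = Pow(Add(Rational(-3969, 2), 3825), Rational(1, 2)) = Pow(Rational(3681, 2), Rational(1, 2)) = Mul(Rational(3, 2), Pow(818, Rational(1, 2)))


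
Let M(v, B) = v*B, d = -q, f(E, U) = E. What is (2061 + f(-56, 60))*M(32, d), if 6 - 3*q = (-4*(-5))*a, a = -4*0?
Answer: -128320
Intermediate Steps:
a = 0
q = 2 (q = 2 - (-4*(-5))*0/3 = 2 - 20*0/3 = 2 - ⅓*0 = 2 + 0 = 2)
d = -2 (d = -1*2 = -2)
M(v, B) = B*v
(2061 + f(-56, 60))*M(32, d) = (2061 - 56)*(-2*32) = 2005*(-64) = -128320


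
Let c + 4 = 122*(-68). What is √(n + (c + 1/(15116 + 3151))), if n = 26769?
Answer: 2*√1540699170702/18267 ≈ 135.90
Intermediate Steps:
c = -8300 (c = -4 + 122*(-68) = -4 - 8296 = -8300)
√(n + (c + 1/(15116 + 3151))) = √(26769 + (-8300 + 1/(15116 + 3151))) = √(26769 + (-8300 + 1/18267)) = √(26769 - 151616099/18267) = √(337373224/18267) = 2*√1540699170702/18267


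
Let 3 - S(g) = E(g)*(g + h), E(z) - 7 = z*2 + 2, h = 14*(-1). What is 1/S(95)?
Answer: -1/16116 ≈ -6.2050e-5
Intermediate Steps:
h = -14
E(z) = 9 + 2*z (E(z) = 7 + (z*2 + 2) = 7 + (2*z + 2) = 7 + (2 + 2*z) = 9 + 2*z)
S(g) = 3 - (-14 + g)*(9 + 2*g) (S(g) = 3 - (9 + 2*g)*(g - 14) = 3 - (9 + 2*g)*(-14 + g) = 3 - (-14 + g)*(9 + 2*g))
1/S(95) = 1/(129 - 2*95² + 19*95) = 1/(129 - 2*9025 + 1805) = 1/(129 - 18050 + 1805) = 1/(-16116) = -1/16116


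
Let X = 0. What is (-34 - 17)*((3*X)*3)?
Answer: 0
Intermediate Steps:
(-34 - 17)*((3*X)*3) = (-34 - 17)*((3*0)*3) = -0*3 = -51*0 = 0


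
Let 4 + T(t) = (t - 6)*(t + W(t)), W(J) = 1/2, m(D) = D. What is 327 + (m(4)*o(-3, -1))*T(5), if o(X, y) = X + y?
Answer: 479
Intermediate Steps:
W(J) = ½
T(t) = -4 + (½ + t)*(-6 + t) (T(t) = -4 + (t - 6)*(t + ½) = -4 + (-6 + t)*(½ + t) = -4 + (½ + t)*(-6 + t))
327 + (m(4)*o(-3, -1))*T(5) = 327 + (4*(-3 - 1))*(-7 + 5² - 11/2*5) = 327 + (4*(-4))*(-7 + 25 - 55/2) = 327 - 16*(-19/2) = 327 + 152 = 479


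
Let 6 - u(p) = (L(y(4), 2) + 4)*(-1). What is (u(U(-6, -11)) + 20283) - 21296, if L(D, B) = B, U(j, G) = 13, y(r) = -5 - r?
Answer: -1001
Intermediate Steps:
u(p) = 12 (u(p) = 6 - (2 + 4)*(-1) = 6 - 6*(-1) = 6 - 1*(-6) = 6 + 6 = 12)
(u(U(-6, -11)) + 20283) - 21296 = (12 + 20283) - 21296 = 20295 - 21296 = -1001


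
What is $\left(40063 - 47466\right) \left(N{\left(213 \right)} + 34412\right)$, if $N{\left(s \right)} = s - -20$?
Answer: $-256476935$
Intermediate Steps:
$N{\left(s \right)} = 20 + s$ ($N{\left(s \right)} = s + 20 = 20 + s$)
$\left(40063 - 47466\right) \left(N{\left(213 \right)} + 34412\right) = \left(40063 - 47466\right) \left(\left(20 + 213\right) + 34412\right) = - 7403 \left(233 + 34412\right) = \left(-7403\right) 34645 = -256476935$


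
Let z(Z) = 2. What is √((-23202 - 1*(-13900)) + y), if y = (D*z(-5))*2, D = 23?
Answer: I*√9210 ≈ 95.969*I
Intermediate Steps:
y = 92 (y = (23*2)*2 = 46*2 = 92)
√((-23202 - 1*(-13900)) + y) = √((-23202 - 1*(-13900)) + 92) = √((-23202 + 13900) + 92) = √(-9302 + 92) = √(-9210) = I*√9210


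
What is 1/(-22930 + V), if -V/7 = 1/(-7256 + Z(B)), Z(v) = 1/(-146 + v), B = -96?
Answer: -1755953/40264000596 ≈ -4.3611e-5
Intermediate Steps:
V = 1694/1755953 (V = -7/(-7256 + 1/(-146 - 96)) = -7/(-7256 + 1/(-242)) = -7/(-7256 - 1/242) = -7/(-1755953/242) = -7*(-242/1755953) = 1694/1755953 ≈ 0.00096472)
1/(-22930 + V) = 1/(-22930 + 1694/1755953) = 1/(-40264000596/1755953) = -1755953/40264000596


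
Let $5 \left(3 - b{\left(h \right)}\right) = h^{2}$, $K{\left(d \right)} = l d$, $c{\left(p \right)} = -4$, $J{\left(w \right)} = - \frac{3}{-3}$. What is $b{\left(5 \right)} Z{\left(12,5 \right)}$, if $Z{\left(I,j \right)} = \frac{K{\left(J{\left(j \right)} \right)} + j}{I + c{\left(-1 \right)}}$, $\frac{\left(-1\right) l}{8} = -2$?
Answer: $- \frac{21}{4} \approx -5.25$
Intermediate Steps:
$J{\left(w \right)} = 1$ ($J{\left(w \right)} = \left(-3\right) \left(- \frac{1}{3}\right) = 1$)
$l = 16$ ($l = \left(-8\right) \left(-2\right) = 16$)
$K{\left(d \right)} = 16 d$
$Z{\left(I,j \right)} = \frac{16 + j}{-4 + I}$ ($Z{\left(I,j \right)} = \frac{16 \cdot 1 + j}{I - 4} = \frac{16 + j}{-4 + I}$)
$b{\left(h \right)} = 3 - \frac{h^{2}}{5}$
$b{\left(5 \right)} Z{\left(12,5 \right)} = \left(3 - \frac{5^{2}}{5}\right) \frac{16 + 5}{-4 + 12} = \left(3 - 5\right) \frac{1}{8} \cdot 21 = \left(-2\right) \frac{21}{8} = - \frac{21}{4}$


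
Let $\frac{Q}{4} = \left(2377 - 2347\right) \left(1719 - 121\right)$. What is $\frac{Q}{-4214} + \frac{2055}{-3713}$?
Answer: $- \frac{360332325}{7823291} \approx -46.059$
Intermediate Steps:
$Q = 191760$ ($Q = 4 \left(2377 - 2347\right) \left(1719 - 121\right) = 4 \cdot 30 \cdot 1598 = 4 \cdot 47940 = 191760$)
$\frac{Q}{-4214} + \frac{2055}{-3713} = \frac{191760}{-4214} + \frac{2055}{-3713} = 191760 \left(- \frac{1}{4214}\right) + 2055 \left(- \frac{1}{3713}\right) = - \frac{95880}{2107} - \frac{2055}{3713} = - \frac{360332325}{7823291}$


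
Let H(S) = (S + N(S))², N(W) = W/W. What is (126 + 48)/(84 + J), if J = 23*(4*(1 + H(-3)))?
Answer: 87/272 ≈ 0.31985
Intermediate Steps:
N(W) = 1
H(S) = (1 + S)² (H(S) = (S + 1)² = (1 + S)²)
J = 460 (J = 23*(4*(1 + (1 - 3)²)) = 23*(4*(1 + (-2)²)) = 23*(4*(1 + 4)) = 23*(4*5) = 23*20 = 460)
(126 + 48)/(84 + J) = (126 + 48)/(84 + 460) = 174/544 = 174*(1/544) = 87/272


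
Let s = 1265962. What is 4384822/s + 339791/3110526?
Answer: 7034632665157/1968903858006 ≈ 3.5729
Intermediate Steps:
4384822/s + 339791/3110526 = 4384822/1265962 + 339791/3110526 = 4384822*(1/1265962) + 339791*(1/3110526) = 2192411/632981 + 339791/3110526 = 7034632665157/1968903858006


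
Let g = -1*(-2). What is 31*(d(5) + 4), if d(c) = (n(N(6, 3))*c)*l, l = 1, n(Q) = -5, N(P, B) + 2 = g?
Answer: -651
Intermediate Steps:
g = 2
N(P, B) = 0 (N(P, B) = -2 + 2 = 0)
d(c) = -5*c (d(c) = -5*c*1 = -5*c)
31*(d(5) + 4) = 31*(-5*5 + 4) = 31*(-25 + 4) = 31*(-21) = -651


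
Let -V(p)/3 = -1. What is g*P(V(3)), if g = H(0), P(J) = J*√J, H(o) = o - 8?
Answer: -24*√3 ≈ -41.569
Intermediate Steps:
V(p) = 3 (V(p) = -3*(-1) = 3)
H(o) = -8 + o
P(J) = J^(3/2)
g = -8 (g = -8 + 0 = -8)
g*P(V(3)) = -24*√3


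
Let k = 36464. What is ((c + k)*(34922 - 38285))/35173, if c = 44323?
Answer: -271686681/35173 ≈ -7724.3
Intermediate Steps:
((c + k)*(34922 - 38285))/35173 = ((44323 + 36464)*(34922 - 38285))/35173 = (80787*(-3363))*(1/35173) = -271686681*1/35173 = -271686681/35173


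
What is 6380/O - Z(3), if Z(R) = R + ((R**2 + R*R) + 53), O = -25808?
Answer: -479043/6452 ≈ -74.247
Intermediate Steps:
Z(R) = 53 + R + 2*R**2 (Z(R) = R + ((R**2 + R**2) + 53) = R + (2*R**2 + 53) = R + (53 + 2*R**2) = 53 + R + 2*R**2)
6380/O - Z(3) = 6380/(-25808) - (53 + 3 + 2*3**2) = 6380*(-1/25808) - (53 + 3 + 2*9) = -1595/6452 - (53 + 3 + 18) = -1595/6452 - 1*74 = -1595/6452 - 74 = -479043/6452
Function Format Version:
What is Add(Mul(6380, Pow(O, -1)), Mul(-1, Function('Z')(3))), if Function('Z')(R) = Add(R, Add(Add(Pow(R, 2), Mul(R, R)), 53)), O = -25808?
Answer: Rational(-479043, 6452) ≈ -74.247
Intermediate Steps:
Function('Z')(R) = Add(53, R, Mul(2, Pow(R, 2))) (Function('Z')(R) = Add(R, Add(Add(Pow(R, 2), Pow(R, 2)), 53)) = Add(R, Add(Mul(2, Pow(R, 2)), 53)) = Add(R, Add(53, Mul(2, Pow(R, 2)))) = Add(53, R, Mul(2, Pow(R, 2))))
Add(Mul(6380, Pow(O, -1)), Mul(-1, Function('Z')(3))) = Add(Mul(6380, Pow(-25808, -1)), Mul(-1, Add(53, 3, Mul(2, Pow(3, 2))))) = Add(Mul(6380, Rational(-1, 25808)), Mul(-1, Add(53, 3, Mul(2, 9)))) = Add(Rational(-1595, 6452), Mul(-1, Add(53, 3, 18))) = Add(Rational(-1595, 6452), Mul(-1, 74)) = Add(Rational(-1595, 6452), -74) = Rational(-479043, 6452)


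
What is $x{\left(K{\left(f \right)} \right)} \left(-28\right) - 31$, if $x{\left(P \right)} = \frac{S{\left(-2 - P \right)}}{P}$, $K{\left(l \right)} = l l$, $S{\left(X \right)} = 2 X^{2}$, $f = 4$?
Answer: $-1165$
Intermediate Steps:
$K{\left(l \right)} = l^{2}$
$x{\left(P \right)} = \frac{2 \left(-2 - P\right)^{2}}{P}$
$x{\left(K{\left(f \right)} \right)} \left(-28\right) - 31 = \frac{2 \left(2 + 4^{2}\right)^{2}}{4^{2}} \left(-28\right) - 31 = \frac{2 \left(2 + 16\right)^{2}}{16} \left(-28\right) - 31 = 2 \cdot \frac{1}{16} \cdot 18^{2} \left(-28\right) - 31 = 2 \cdot \frac{1}{16} \cdot 324 \left(-28\right) - 31 = \frac{81}{2} \left(-28\right) - 31 = -1134 - 31 = -1165$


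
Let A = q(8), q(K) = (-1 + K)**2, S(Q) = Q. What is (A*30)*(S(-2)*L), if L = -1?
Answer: 2940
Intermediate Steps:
A = 49 (A = (-1 + 8)**2 = 7**2 = 49)
(A*30)*(S(-2)*L) = (49*30)*(-2*(-1)) = 1470*2 = 2940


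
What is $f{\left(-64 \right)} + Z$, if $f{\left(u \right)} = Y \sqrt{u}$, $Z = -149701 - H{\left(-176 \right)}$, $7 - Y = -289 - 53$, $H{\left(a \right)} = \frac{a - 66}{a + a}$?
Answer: $- \frac{2395227}{16} + 2792 i \approx -1.497 \cdot 10^{5} + 2792.0 i$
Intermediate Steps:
$H{\left(a \right)} = \frac{-66 + a}{2 a}$
$Y = 349$ ($Y = 7 - \left(-289 - 53\right) = 7 - -342 = 7 + 342 = 349$)
$Z = - \frac{2395227}{16}$ ($Z = -149701 - \frac{-66 - 176}{2 \left(-176\right)} = -149701 - \frac{1}{2} \left(- \frac{1}{176}\right) \left(-242\right) = -149701 - \frac{11}{16} = - \frac{2395227}{16} \approx -1.497 \cdot 10^{5}$)
$f{\left(u \right)} = 349 \sqrt{u}$
$f{\left(-64 \right)} + Z = 349 \sqrt{-64} - \frac{2395227}{16} = 349 \cdot 8 i - \frac{2395227}{16} = 2792 i - \frac{2395227}{16} = - \frac{2395227}{16} + 2792 i$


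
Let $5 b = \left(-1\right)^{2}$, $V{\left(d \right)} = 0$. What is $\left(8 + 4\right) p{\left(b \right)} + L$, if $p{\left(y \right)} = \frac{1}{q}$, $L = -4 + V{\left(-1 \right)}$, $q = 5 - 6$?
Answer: $-16$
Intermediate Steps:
$q = -1$ ($q = 5 - 6 = -1$)
$b = \frac{1}{5}$ ($b = \frac{\left(-1\right)^{2}}{5} = \frac{1}{5} \cdot 1 = \frac{1}{5} \approx 0.2$)
$L = -4$ ($L = -4 + 0 = -4$)
$p{\left(y \right)} = -1$ ($p{\left(y \right)} = \frac{1}{-1} = -1$)
$\left(8 + 4\right) p{\left(b \right)} + L = \left(8 + 4\right) \left(-1\right) - 4 = 12 \left(-1\right) - 4 = -12 - 4 = -16$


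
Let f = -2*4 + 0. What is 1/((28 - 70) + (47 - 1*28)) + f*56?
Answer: -10305/23 ≈ -448.04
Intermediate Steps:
f = -8 (f = -8 + 0 = -8)
1/((28 - 70) + (47 - 1*28)) + f*56 = 1/((28 - 70) + (47 - 1*28)) - 8*56 = 1/(-42 + (47 - 28)) - 448 = 1/(-42 + 19) - 448 = 1/(-23) - 448 = -1/23 - 448 = -10305/23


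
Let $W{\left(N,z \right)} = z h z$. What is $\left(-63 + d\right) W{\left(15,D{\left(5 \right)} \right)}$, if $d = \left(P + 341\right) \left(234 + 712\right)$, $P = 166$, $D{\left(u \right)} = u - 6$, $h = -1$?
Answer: $-479559$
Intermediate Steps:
$D{\left(u \right)} = -6 + u$
$W{\left(N,z \right)} = - z^{2}$ ($W{\left(N,z \right)} = z \left(-1\right) z = - z z = - z^{2}$)
$d = 479622$ ($d = \left(166 + 341\right) \left(234 + 712\right) = 507 \cdot 946 = 479622$)
$\left(-63 + d\right) W{\left(15,D{\left(5 \right)} \right)} = \left(-63 + 479622\right) \left(- \left(-6 + 5\right)^{2}\right) = 479559 \left(- \left(-1\right)^{2}\right) = 479559 \left(\left(-1\right) 1\right) = 479559 \left(-1\right) = -479559$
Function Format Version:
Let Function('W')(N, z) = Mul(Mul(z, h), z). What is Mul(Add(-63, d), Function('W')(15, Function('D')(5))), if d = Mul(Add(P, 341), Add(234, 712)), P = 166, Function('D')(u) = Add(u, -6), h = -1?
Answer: -479559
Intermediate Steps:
Function('D')(u) = Add(-6, u)
Function('W')(N, z) = Mul(-1, Pow(z, 2)) (Function('W')(N, z) = Mul(Mul(z, -1), z) = Mul(Mul(-1, z), z) = Mul(-1, Pow(z, 2)))
d = 479622 (d = Mul(Add(166, 341), Add(234, 712)) = Mul(507, 946) = 479622)
Mul(Add(-63, d), Function('W')(15, Function('D')(5))) = Mul(Add(-63, 479622), Mul(-1, Pow(Add(-6, 5), 2))) = Mul(479559, Mul(-1, Pow(-1, 2))) = Mul(479559, Mul(-1, 1)) = Mul(479559, -1) = -479559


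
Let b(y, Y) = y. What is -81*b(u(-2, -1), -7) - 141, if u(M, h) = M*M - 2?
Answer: -303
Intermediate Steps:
u(M, h) = -2 + M² (u(M, h) = M² - 2 = -2 + M²)
-81*b(u(-2, -1), -7) - 141 = -81*(-2 + (-2)²) - 141 = -81*(-2 + 4) - 141 = -81*2 - 141 = -162 - 141 = -303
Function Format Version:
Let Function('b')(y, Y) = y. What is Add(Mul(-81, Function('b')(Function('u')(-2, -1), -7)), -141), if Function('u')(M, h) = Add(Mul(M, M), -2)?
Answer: -303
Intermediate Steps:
Function('u')(M, h) = Add(-2, Pow(M, 2)) (Function('u')(M, h) = Add(Pow(M, 2), -2) = Add(-2, Pow(M, 2)))
Add(Mul(-81, Function('b')(Function('u')(-2, -1), -7)), -141) = Add(Mul(-81, Add(-2, Pow(-2, 2))), -141) = Add(Mul(-81, Add(-2, 4)), -141) = Add(Mul(-81, 2), -141) = Add(-162, -141) = -303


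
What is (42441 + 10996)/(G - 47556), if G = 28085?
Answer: -53437/19471 ≈ -2.7444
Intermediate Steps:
(42441 + 10996)/(G - 47556) = (42441 + 10996)/(28085 - 47556) = 53437/(-19471) = 53437*(-1/19471) = -53437/19471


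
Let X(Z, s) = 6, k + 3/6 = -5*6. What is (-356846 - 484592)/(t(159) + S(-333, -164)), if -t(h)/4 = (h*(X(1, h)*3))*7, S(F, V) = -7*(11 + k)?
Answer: 1682876/159999 ≈ 10.518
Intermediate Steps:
k = -61/2 (k = -½ - 5*6 = -½ - 30 = -61/2 ≈ -30.500)
S(F, V) = 273/2 (S(F, V) = -7*(11 - 61/2) = -7*(-39/2) = 273/2)
t(h) = -504*h (t(h) = -4*h*(6*3)*7 = -4*h*18*7 = -4*18*h*7 = -504*h)
(-356846 - 484592)/(t(159) + S(-333, -164)) = (-356846 - 484592)/(-504*159 + 273/2) = -841438/(-80136 + 273/2) = -841438/(-159999/2) = -841438*(-2/159999) = 1682876/159999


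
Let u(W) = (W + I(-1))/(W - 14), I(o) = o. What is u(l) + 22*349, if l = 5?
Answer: 69098/9 ≈ 7677.6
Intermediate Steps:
u(W) = (-1 + W)/(-14 + W) (u(W) = (W - 1)/(W - 14) = (-1 + W)/(-14 + W))
u(l) + 22*349 = (-1 + 5)/(-14 + 5) + 22*349 = 4/(-9) + 7678 = -⅑*4 + 7678 = -4/9 + 7678 = 69098/9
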